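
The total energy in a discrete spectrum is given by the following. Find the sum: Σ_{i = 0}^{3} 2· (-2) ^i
Geometric series: S = a(1 - r^n)/(1 - r)
a = 2, r = -2, n = 4
S = 2(1-16)/3 = -10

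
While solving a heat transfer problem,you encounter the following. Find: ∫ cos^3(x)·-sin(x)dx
Let u=cos(x), du=-sin(x) dx
∫ u^3 du=u^4/4 + C

Answer: cos^4(x)/4 + C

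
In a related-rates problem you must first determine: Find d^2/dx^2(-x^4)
Apply power rule 2 times:
d^1: -4x^3
d^2: -12x^2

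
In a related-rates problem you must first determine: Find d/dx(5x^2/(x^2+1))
Quotient rule: (f/g)'=(f'g - fg')/g²
f=5x^2, f'=10x
g=x^2+1, g'=2x

Answer: (10x·(x^2+1)-10x^3)/(x^2+1)²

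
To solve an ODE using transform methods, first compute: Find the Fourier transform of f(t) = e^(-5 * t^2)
The Fourier transform of a Gaussian e^(-a*t^2) is sqrt(pi/a)*e^(-omega^2/(4a)).
With a = 5: F(omega) = sqrt(pi/5)*e^(-omega^2/20)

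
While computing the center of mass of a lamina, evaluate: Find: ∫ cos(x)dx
Using standard integral: ∫ cos(x) dx = sin(x) + C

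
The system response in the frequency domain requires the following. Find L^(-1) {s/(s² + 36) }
L^(-1){s/(s² + w²)} = cos(wt)
Here w = 6

Answer: cos(6t)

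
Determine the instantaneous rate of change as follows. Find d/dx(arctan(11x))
d/dx[arctan(u)] = u'/(1+u²), u = 11x, u' = 11

Answer: 11/(1+121x²)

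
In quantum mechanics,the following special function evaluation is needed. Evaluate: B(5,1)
B(x,y) = Γ(x)Γ(y)/Γ(x+y) = (x-1)!(y-1)!/(x+y-1)!
B(5,1) = 4!·0!/5! = 1/5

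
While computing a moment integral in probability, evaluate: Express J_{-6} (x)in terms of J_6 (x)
For integer n: J_{-n}(x) = (-1)^n J_n(x)
With n = 6: J_{-6}(x) = (-1)^6 J_6(x) = J_6(x)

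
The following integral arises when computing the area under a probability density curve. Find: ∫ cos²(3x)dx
Using identity cos²(u) = (1 + cos(2u))/2:
∫ (1 + cos(6x))/2 dx = x/2 + sin(6x)/12 + C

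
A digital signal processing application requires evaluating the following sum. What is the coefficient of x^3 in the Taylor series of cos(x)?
cos(x) has only even powers. Coefficient of x^3 = 0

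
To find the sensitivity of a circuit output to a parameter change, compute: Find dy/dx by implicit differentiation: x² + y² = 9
Differentiate both sides: 2x+2y·(dy/dx) = 0
Solve: dy/dx = -2x/(2y) = -x/y

Answer: dy/dx = -x/y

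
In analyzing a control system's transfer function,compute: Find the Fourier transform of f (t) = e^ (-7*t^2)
The Fourier transform of a Gaussian e^(-a*t^2) is sqrt(pi/a)*e^(-omega^2/(4a)).
With a = 7: F(omega) = sqrt(pi/7)*e^(-omega^2/28)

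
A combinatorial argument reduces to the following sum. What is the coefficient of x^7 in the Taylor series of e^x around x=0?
Taylor series of e^x=Σ x^n/n!
Coefficient of x^7=1/7!=1/5040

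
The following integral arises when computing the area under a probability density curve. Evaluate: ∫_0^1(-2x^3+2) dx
Step 1: Find antiderivative F(x) = (-1/2)x^4+2x
Step 2: F(1) - F(0) = 3/2 - (0) = 3/2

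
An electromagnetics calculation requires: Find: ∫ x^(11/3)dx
Power rule: ∫ x^(11/3) dx = x^(14/3)/(14/3) + C

Answer: (3/14)·x^(14/3) + C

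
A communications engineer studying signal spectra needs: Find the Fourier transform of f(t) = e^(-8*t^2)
The Fourier transform of a Gaussian e^(-a * t^2) is sqrt(pi/a) * e^(-omega^2/(4a)).
With a = 8: F(omega) = sqrt(pi/8) * e^(-omega^2/32)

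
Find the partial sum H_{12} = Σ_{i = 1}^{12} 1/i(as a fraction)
H_12 = 1 + 1/2 + 1/3 + ... + 1/12
= 86021/27720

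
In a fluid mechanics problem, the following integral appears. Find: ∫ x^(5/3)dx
Power rule: ∫ x^(5/3) dx=x^(8/3)/(8/3) + C

Answer: (3/8)·x^(8/3) + C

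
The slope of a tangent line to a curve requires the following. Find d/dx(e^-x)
Chain rule: d/dx[e^u] = e^u · u' where u = -x
u' = -1

Answer: -1·e^-x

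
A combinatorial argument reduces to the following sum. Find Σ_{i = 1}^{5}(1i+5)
= 1·Σ i+5·5 = 1·15+25 = 40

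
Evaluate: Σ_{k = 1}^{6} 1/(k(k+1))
Partial fractions: 1/(k(k + 1)) = 1/k - 1/(k + 1)
Telescoping sum: 1(1 - 1/7) = 1·6/7

Answer: 6/7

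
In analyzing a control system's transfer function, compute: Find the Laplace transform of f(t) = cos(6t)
L{cos(wt)} = s/(s²+w²)
L{cos(6t)} = s/(s²+36)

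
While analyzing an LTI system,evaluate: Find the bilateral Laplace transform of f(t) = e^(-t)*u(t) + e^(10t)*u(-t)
For e^(-t)*u(t): L = 1/(s+1), Re(s) > -1
For e^(10t)*u(-t): L = -1/(s-10), Re(s) < 10
Combined: F(s) = 1/(s+1)-1/(s-10), -1 < Re(s) < 10

Answer: 1/(s+1)-1/(s-10), ROC: -1 < Re(s) < 10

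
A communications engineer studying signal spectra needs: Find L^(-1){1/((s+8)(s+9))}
Partial fractions: 1/((s + 8)(s + 9))=A/(s + 8) + B/(s + 9)
Cover-up: A=1/(s + 9)|_{s=-8}=1; B=1/(s + 8)|_{s=-9}=-1
L^(-1)=e^(-8t) - e^(-9t)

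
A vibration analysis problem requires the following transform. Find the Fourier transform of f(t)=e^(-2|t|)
Using the standard pair: F{e^(-a|t|)} = 2a/(a^2 + omega^2)
With a = 2: F(omega) = 4/(4 + omega^2)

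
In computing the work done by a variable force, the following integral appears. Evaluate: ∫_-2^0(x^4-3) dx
Step 1: Find antiderivative F(x) = (1/5)x^5 - 3x
Step 2: F(0) - F(-2) = 0 - (-2/5) = 2/5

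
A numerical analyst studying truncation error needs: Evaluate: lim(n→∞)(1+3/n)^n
This is the definition of e^3: lim(1+3/n)^n = e^3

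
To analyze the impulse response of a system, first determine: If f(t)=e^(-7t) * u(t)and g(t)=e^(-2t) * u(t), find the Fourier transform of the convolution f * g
By the convolution theorem: F{f * g}=F(omega) * G(omega)
F(omega)=1/(7 + j * omega), G(omega)=1/(2 + j * omega)
F{f * g}=1/((7 + j * omega)(2 + j * omega))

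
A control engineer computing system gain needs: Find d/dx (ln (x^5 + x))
Chain rule: d/dx[ln(u)]=u'/u where u=x^5+x
u'=5x^4+1

Answer: (5x^4+1)/(x^5+x)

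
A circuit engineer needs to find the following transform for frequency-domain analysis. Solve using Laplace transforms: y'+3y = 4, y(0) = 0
Take L of both sides: sY(s)-0+3Y(s)=4/s
Y(s)(s+3)=4/s+0
Y(s)=4/(s(s+3))+0/(s+3)
Partial fractions: 4/(s(s+3))=(4/3)/s - (4/3)/(s+3)
So Y(s)=(4/3)/s - (4/3)/(s+3)
Inverse transform (L^(-1){1/s}=1, L^(-1){1/(s+3)}=e^(-3t)):

Answer: y(t)=4/3 - (4/3)·e^(-3t)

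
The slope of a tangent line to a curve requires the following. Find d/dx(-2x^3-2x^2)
Power rule: d/dx(ax^n)=n·a·x^(n-1)
Term by term: -6·x^2-4·x

Answer: -6x^2-4x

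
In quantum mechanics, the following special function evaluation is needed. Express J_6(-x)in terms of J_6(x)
For integer n: J_n(-x)=(-1)^n J_n(x)
With n=6: J_6(-x)=(-1)^6 J_6(x)=J_6(x)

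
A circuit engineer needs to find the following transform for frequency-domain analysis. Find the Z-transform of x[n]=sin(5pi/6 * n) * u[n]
Z{sin(w0*n)*u[n]}=z*sin(w0)/(z^2 - 2z*cos(w0) + 1)
With w0=5pi/6: X(z)=z*sin(5pi/6)/(z^2 - 2z*cos(5pi/6) + 1)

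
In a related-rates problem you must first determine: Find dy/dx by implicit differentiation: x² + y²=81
Differentiate both sides: 2x+2y·(dy/dx)=0
Solve: dy/dx=-2x/(2y)=-x/y

Answer: dy/dx=-x/y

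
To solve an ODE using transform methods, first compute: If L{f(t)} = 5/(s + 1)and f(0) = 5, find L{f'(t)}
L{f'(t)} = s·F(s) - f(0) = 5s/(s+1)-5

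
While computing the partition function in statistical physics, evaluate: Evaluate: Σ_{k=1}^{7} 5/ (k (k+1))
Partial fractions: 5/(k(k+1))=5/k - 5/(k+1)
Telescoping sum: 5(1-1/8)=5·7/8

Answer: 35/8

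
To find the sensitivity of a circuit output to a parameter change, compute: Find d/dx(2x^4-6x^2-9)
Power rule: d/dx(ax^n) = n·a·x^(n-1)
Term by term: 8·x^3 - 12·x

Answer: 8x^3 - 12x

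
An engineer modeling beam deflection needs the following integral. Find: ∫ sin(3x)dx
Using substitution u = 3x: ∫ sin(u) du/3 = -cos(u)/3+C

Answer: (-1/3)cos(3x)+C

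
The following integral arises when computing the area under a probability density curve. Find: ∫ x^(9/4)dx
Power rule: ∫ x^(9/4) dx=x^(13/4)/(13/4)+C

Answer: (4/13)·x^(13/4)+C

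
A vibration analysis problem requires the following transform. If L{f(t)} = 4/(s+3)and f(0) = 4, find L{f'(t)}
L{f'(t)}=s·F(s) - f(0)=4s/(s+3)-4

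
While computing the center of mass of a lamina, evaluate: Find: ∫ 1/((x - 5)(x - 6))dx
Partial fractions: 1/((x-5)(x-6))=A/(x-5)+B/(x-6)
A=-1, B=1
∫ [-1· 1/(x-5)+1· 1/(x-6)] dx
=(1)[ln|x-6| - ln|x-5|]+C

Answer: ln|(x-6)/(x-5)|+C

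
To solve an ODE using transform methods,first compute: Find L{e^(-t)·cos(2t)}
First shifting: L{e^(at)f(t)} = F(s-a)
L{cos(2t)} = s/(s² + 4)
Shift: (s + 1)/((s + 1)² + 4)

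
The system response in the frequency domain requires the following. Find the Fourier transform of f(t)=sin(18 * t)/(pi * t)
sin(W*t)/(pi*t) = (W/pi)*sinc(W*t/pi) is the impulse response of the ideal low-pass filter with cutoff W (here W = 18).
Its Fourier transform is a rectangular function:
F(omega) = 1 for |omega| < 18, 0 otherwise

Answer: rect(omega/36) [i.e., 1 for |omega| < 18, 0 otherwise]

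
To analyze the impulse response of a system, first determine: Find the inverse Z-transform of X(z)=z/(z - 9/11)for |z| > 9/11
Standard pair: z/(z-a) <-> a^n*u[n] for causal signals
With a=9/11: x[n]=(9/11)^n*u[n]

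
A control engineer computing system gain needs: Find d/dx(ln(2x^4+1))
Chain rule: d/dx[ln(u)] = u'/u where u = 2x^4+1
u' = 8x^3

Answer: (8x^3)/(2x^4+1)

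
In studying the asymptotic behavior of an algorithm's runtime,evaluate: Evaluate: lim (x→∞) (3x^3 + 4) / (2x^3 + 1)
Divide numerator and denominator by x^3:
lim (3+4/x^3)/(2+1/x^3)=3/2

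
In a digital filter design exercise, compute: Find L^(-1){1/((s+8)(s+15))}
Partial fractions: 1/((s + 8)(s + 15)) = A/(s + 8) + B/(s + 15)
Cover-up: A = 1/(s + 15)|_{s = -8} = 1/7; B = 1/(s + 8)|_{s = -15} = -1/7
L^(-1) = (1/7)e^(-8t) - (1/7)e^(-15t)

Answer: (1/7)(e^(-8t) - e^(-15t))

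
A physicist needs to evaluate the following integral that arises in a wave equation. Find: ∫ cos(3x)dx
Using substitution u=3x: ∫ cos(u) du/3=sin(u)/3 + C

Answer: (1/3)sin(3x) + C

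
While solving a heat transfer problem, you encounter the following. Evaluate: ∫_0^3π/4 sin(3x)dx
Antiderivative: -cos(3x)/3
Evaluate at bounds: [-cos(3·3π/4)/3] - [-cos(3·0)/3]
= (-(√2/2) + (1))/3 = 1/3 - √2/6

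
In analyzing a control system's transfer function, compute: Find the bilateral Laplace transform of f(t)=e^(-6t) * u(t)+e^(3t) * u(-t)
For e^(-6t)*u(t): L = 1/(s+6), Re(s) > -6
For e^(3t)*u(-t): L = -1/(s-3), Re(s) < 3
Combined: F(s) = 1/(s+6)-1/(s-3), -6 < Re(s) < 3

Answer: 1/(s+6)-1/(s-3), ROC: -6 < Re(s) < 3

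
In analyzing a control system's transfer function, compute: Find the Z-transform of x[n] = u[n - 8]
Using the time-shift property: Z{u[n-8]}=z^(-8) * z/(z-1)
=z^(-7)/(z-1)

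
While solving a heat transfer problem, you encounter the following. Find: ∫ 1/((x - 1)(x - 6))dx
Partial fractions: 1/((x-1)(x-6)) = A/(x-1) + B/(x-6)
A = -1/5, B = 1/5
∫ [-1/5· 1/(x-1) + 1/5· 1/(x-6)] dx
= (1/5)[ln|x-6| - ln|x-1|] + C

Answer: (1/5)·ln|(x-6)/(x-1)| + C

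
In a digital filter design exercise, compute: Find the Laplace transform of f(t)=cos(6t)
L{cos(wt)}=s/(s²+w²)
L{cos(6t)}=s/(s²+36)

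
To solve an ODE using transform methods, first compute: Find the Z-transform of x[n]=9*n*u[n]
Z{n * u[n]}=z/(z-1)^2
By linearity: Z{9 * n * u[n]}=9z/(z-1)^2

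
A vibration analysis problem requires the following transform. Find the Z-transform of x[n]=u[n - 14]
Using the time-shift property: Z{u[n-14]}=z^(-14)*z/(z-1)
=z^(-13)/(z-1)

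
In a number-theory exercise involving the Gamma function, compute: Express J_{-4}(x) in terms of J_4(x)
For integer n: J_{-n}(x) = (-1)^n J_n(x)
With n = 4: J_{-4}(x) = (-1)^4 J_4(x) = J_4(x)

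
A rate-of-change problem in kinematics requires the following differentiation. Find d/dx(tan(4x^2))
Chain rule: d/dx[tan(u)] = sec²(u)·u' where u = 4x^2
u' = 8x

Answer: 8x·sec²(4x^2)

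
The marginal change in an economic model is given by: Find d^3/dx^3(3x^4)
Apply power rule 3 times:
d^1: 12x^3
d^2: 36x^2
d^3: 72x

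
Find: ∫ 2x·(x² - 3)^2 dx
Let u = x² - 3, du = 2x dx
∫ u^2 du = u^3/3 + C

Answer: (x² - 3)^3/3 + C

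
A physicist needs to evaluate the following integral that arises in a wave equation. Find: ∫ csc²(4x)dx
Since d/dx[-cot(4x)] = 4csc²(4x), integral = -cot(4x)/4 + C

Answer: (-1/4)cot(4x) + C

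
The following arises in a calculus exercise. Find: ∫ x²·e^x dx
Integration by parts twice:
First: u = x², dv = e^x dx => x²e^x - 2∫ xe^x dx
Second: u = x, dv = e^x dx => xe^x - e^x
Combining: x²e^x - 2xe^x+2e^x+C

Answer: e^x(x² - 2x+2)+C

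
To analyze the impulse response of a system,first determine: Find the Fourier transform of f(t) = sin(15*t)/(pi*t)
sin(W * t)/(pi * t) = (W/pi) * sinc(W * t/pi) is the impulse response of the ideal low-pass filter with cutoff W (here W = 15).
Its Fourier transform is a rectangular function:
F(omega) = 1 for |omega| < 15, 0 otherwise

Answer: rect(omega/30) [i.e., 1 for |omega| < 15, 0 otherwise]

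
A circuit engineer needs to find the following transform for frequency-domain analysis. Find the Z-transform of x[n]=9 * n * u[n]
Z{n*u[n]} = z/(z-1)^2
By linearity: Z{9*n*u[n]} = 9z/(z-1)^2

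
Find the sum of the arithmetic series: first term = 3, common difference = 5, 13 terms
Last term: a_n=3+(13-1)·5=63
Sum=n(a_1+a_n)/2=13(3+63)/2=429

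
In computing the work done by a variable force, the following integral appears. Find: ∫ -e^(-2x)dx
Since d/dx[e^(-2x)]=-2e^(-2x), we get 1/2 e^(-2x) + C

Answer: (1/2)e^(-2x) + C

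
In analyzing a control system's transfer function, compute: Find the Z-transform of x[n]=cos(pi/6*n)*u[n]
Z{cos(w0 * n) * u[n]} = z(z - cos(w0))/(z^2 - 2z * cos(w0) + 1)
With w0 = pi/6: X(z) = z(z - cos(pi/6))/(z^2 - 2z * cos(pi/6) + 1)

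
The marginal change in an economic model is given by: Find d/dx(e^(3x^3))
Chain rule: d/dx[e^u] = e^u · u' where u = 3x^3
u' = 9x^2

Answer: 9x^2·e^(3x^3)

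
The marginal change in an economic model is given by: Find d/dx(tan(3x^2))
Chain rule: d/dx[tan(u)]=sec²(u)·u' where u=3x^2
u'=6x

Answer: 6x·sec²(3x^2)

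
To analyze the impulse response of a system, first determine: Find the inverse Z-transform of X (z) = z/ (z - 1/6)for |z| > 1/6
Standard pair: z/(z-a) <-> a^n*u[n] for causal signals
With a = 1/6: x[n] = (1/6)^n*u[n]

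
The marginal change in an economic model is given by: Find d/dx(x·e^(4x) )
Product rule: (fg)'=f'g + fg'
f=x, f'=1
g=e^(4x), g'=4·e^(4x)

Answer: e^(4x) + 4x·e^(4x)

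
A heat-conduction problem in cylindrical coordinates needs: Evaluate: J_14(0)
J_n(0)=0 for all n > 0 (Bessel function of first kind)
J_14(0)=0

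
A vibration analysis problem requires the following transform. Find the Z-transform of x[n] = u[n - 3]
Using the time-shift property: Z{u[n-3]} = z^(-3) * z/(z-1)
= z^(-2)/(z-1)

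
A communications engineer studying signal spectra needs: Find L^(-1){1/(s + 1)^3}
L^(-1){1/(s-a)^n}=t^(n-1)·e^(at)/(n-1)!
Here a=-1, n=3: t^2·e^(-t)/2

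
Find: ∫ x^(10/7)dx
Power rule: ∫ x^(10/7) dx=x^(17/7)/(17/7)+C

Answer: (7/17)·x^(17/7)+C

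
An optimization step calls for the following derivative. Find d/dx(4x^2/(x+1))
Quotient rule: (f/g)' = (f'g - fg')/g²
f = 4x^2, f' = 8x
g = x + 1, g' = 1

Answer: (8x·(x + 1) - 4x^2)/(x + 1)²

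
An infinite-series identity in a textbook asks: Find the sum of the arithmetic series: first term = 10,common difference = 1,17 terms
Last term: a_n = 10 + (17 - 1)·1 = 26
Sum = n(a_1 + a_n)/2 = 17(10 + 26)/2 = 306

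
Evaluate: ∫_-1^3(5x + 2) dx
Step 1: Find antiderivative F(x)=(5/2)x^2 + 2x
Step 2: F(3) - F(-1)=57/2 - (1/2)=28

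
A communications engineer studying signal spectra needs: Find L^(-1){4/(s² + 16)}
L^(-1){w/(s² + w²)}=sin(wt)
Here w=4

Answer: sin(4t)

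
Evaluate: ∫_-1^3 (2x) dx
Step 1: Find antiderivative F(x) = x^2
Step 2: F(3) - F(-1) = 9 - (1) = 8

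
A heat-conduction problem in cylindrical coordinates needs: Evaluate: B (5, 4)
B(x,y) = Γ(x)Γ(y)/Γ(x + y) = (x-1)!(y-1)!/(x + y-1)!
B(5,4) = 4!·3!/8! = 1/280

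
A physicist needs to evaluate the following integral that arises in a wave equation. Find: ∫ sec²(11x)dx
Since d/dx[tan(11x)] = 11sec²(11x), integral = tan(11x)/11 + C

Answer: (1/11)tan(11x) + C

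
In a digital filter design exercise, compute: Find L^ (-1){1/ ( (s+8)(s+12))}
Partial fractions: 1/((s+8)(s+12)) = A/(s+8)+B/(s+12)
Cover-up: A = 1/(s+12)|_{s = -8} = 1/4; B = 1/(s+8)|_{s = -12} = -1/4
L^(-1) = (1/4)e^(-8t) - (1/4)e^(-12t)

Answer: (1/4)(e^(-8t) - e^(-12t))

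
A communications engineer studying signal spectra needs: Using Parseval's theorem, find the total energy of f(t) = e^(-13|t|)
Parseval's theorem: E=integral |f(t)|^2 dt=(1/2pi) integral |F(omega)|^2 domega
E=integral_{-inf}^{inf} e^(-26|t|) dt=2 * integral_0^inf e^(-26t) dt=2/(2 * 13)=1/13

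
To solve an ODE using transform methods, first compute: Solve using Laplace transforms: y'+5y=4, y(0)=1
Take L of both sides: sY(s) - 1 + 5Y(s) = 4/s
Y(s)(s + 5) = 4/s + 1
Y(s) = 4/(s(s + 5)) + 1/(s + 5)
Partial fractions: 4/(s(s + 5)) = (4/5)/s - (4/5)/(s + 5)
So Y(s) = (4/5)/s + (1/5)/(s + 5)
Inverse transform (L^(-1){1/s} = 1, L^(-1){1/(s + 5)} = e^(-5t)):

Answer: y(t) = 4/5 + (1/5)·e^(-5t)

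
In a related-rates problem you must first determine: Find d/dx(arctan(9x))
d/dx[arctan(u)] = u'/(1+u²), u = 9x, u' = 9

Answer: 9/(1+81x²)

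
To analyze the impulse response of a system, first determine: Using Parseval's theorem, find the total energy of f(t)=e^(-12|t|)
Parseval's theorem: E = integral |f(t)|^2 dt = (1/2pi) integral |F(omega)|^2 domega
E = integral_{-inf}^{inf} e^(-24|t|) dt = 2 * integral_0^inf e^(-24t) dt = 2/(2 * 12) = 1/12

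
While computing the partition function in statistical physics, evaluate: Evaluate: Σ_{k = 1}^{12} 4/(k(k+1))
Partial fractions: 4/(k(k + 1))=4/k - 4/(k + 1)
Telescoping sum: 4(1 - 1/13)=4·12/13

Answer: 48/13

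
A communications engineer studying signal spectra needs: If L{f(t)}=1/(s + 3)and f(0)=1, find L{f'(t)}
L{f'(t)} = s·F(s) - f(0) = s/(s+3)-1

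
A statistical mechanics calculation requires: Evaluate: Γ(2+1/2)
Γ(n + 1/2) = (2n)!√π/(4^n·n!)
= 24√π/(16·2) = (3/4)·√π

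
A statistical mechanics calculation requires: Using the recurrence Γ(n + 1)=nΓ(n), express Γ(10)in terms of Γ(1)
Γ(10)=9Γ(9)=9·8Γ(8)=...=9!·Γ(1)=362880·Γ(1)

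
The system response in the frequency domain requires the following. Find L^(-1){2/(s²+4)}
L^(-1){w/(s² + w²)}=sin(wt)
Here w=2

Answer: sin(2t)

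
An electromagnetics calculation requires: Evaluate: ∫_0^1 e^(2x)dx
Antiderivative: (1/2)e^(2x)
Evaluate: (1/2)(e^2-1)

Answer: (e^2-1)/2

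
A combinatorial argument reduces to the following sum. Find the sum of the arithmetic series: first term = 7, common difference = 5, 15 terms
Last term: a_n=7+(15-1)·5=77
Sum=n(a_1+a_n)/2=15(7+77)/2=630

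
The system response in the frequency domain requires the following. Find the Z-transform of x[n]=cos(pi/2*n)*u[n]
Z{cos(w0 * n) * u[n]}=z(z - cos(w0))/(z^2 - 2z * cos(w0) + 1)
With w0=pi/2: X(z)=z(z - cos(pi/2))/(z^2 - 2z * cos(pi/2) + 1)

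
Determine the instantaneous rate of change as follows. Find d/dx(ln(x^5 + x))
Chain rule: d/dx[ln(u)] = u'/u where u = x^5 + x
u' = 5x^4 + 1

Answer: (5x^4 + 1)/(x^5 + x)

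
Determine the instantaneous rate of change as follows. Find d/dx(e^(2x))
Chain rule: d/dx[e^u] = e^u · u' where u = 2x
u' = 2

Answer: 2·e^(2x)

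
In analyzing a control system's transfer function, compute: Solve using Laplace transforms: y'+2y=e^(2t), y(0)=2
Take L: sY - 2 + 2Y=1/(s-2)
Y(s + 2)=1/(s-2) + 2
Y=1/((s-2)(s + 2)) + 2/(s + 2)
Partial fractions: 1/((s-2)(s + 2))=(1/4)/(s-2) - (1/4)/(s + 2)
So Y=(1/4)/(s-2) + (7/4)/(s + 2)
Inverse Laplace transform (L^(-1){1/(s-2)}=e^(2t), L^(-1){1/(s + 2)}=e^(-2t)):

Answer: y(t)=(1/4)·e^(2t) + (7/4)·e^(-2t)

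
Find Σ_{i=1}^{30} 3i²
=3·n(n + 1)(2n + 1)/6=3·30·31·61/6=28365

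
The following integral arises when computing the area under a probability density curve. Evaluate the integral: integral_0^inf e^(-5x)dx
integral_0^inf e^(-5x) dx = [-1/5 * e^(-5x)]_0^inf
= 0 - (-1/5) = 1/5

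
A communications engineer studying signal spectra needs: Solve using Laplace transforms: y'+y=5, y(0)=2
Take L of both sides: sY(s) - 2 + Y(s) = 5/s
Y(s)(s + 1) = 5/s + 2
Y(s) = 5/(s(s + 1)) + 2/(s + 1)
Partial fractions: 5/(s(s + 1)) = 5/s - 5/(s + 1)
So Y(s) = 5/s - 3/(s + 1)
Inverse transform (L^(-1){1/s} = 1, L^(-1){1/(s + 1)} = e^(-t)):

Answer: y(t) = 5 - 3·e^(-t)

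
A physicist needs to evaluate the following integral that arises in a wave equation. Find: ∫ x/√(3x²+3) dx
Let u = 3x²+3, du = 6x dx
∫ (1/6)·u^(-1/2) du = √u/3+C

Answer: √(3x²+3)/3+C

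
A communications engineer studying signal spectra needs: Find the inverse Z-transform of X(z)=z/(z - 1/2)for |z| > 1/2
Standard pair: z/(z-a) <-> a^n*u[n] for causal signals
With a=1/2: x[n]=(1/2)^n*u[n]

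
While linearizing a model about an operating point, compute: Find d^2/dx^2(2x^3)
Apply power rule 2 times:
d^1: 6x^2
d^2: 12x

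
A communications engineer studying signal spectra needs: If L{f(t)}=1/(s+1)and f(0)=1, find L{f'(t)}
L{f'(t)}=s·F(s) - f(0)=s/(s + 1) - 1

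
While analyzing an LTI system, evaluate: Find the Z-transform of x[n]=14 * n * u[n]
Z{n*u[n]}=z/(z-1)^2
By linearity: Z{14*n*u[n]}=14z/(z-1)^2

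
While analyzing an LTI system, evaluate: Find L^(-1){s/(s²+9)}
L^(-1){s/(s²+w²)}=cos(wt)
Here w=3

Answer: cos(3t)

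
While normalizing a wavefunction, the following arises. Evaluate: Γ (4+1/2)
Γ(n+1/2) = (2n)!√π/(4^n·n!)
= 40320√π/(256·24) = (105/16)·√π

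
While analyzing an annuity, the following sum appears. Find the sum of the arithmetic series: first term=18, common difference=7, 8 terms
Last term: a_n = 18 + (8 - 1)·7 = 67
Sum = n(a_1 + a_n)/2 = 8(18 + 67)/2 = 340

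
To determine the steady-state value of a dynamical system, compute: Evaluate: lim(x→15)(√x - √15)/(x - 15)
Multiply by conjugate (√x + √15)/(√x + √15):
=(x - 15)/((x - 15)(√x + √15))=1/(√x + √15)
As x → 15: 1/(2√15)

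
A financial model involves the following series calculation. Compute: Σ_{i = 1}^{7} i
Using formula: Σ i^1=n(n+1)/2=7·8/2=28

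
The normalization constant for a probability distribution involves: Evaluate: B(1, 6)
B(x,y)=Γ(x)Γ(y)/Γ(x+y)=(x-1)!(y-1)!/(x+y-1)!
B(1,6)=0!·5!/6!=1/6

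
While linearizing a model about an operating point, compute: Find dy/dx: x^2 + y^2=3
Differentiate: 2x+2y·(dy/dx)=0
dy/dx=-2x/(2y)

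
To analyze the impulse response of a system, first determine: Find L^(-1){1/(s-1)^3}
L^(-1){1/(s-a)^n}=t^(n-1)·e^(at)/(n-1)!
Here a=1, n=3: t^2·e^(t)/2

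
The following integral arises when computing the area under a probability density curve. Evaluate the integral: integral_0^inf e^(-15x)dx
integral_0^inf e^(-15x) dx=[-1/15 * e^(-15x)]_0^inf
=0 - (-1/15)=1/15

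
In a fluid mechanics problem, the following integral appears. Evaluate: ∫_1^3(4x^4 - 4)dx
Step 1: Find antiderivative F(x) = (4/5)x^5 - 4x
Step 2: F(3) - F(1) = 912/5 - (-16/5) = 928/5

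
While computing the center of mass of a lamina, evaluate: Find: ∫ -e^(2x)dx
Since d/dx[e^(2x)]=2e^(2x), we get -1/2 e^(2x) + C

Answer: (-1/2)e^(2x) + C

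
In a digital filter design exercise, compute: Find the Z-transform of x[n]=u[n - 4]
Using the time-shift property: Z{u[n-4]} = z^(-4)*z/(z-1)
= z^(-3)/(z-1)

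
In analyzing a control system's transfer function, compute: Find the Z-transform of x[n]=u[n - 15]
Using the time-shift property: Z{u[n-15]} = z^(-15)*z/(z-1)
= z^(-14)/(z-1)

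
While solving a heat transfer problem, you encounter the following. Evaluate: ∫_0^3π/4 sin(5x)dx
Antiderivative: -cos(5x)/5
Evaluate at bounds: [-cos(5·3π/4)/5] - [-cos(5·0)/5]
=(-(√2/2)+(1))/5=1/5 - √2/10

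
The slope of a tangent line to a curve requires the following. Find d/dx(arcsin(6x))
d/dx[arcsin(u)]=u'/√(1-u²), u=6x, u'=6

Answer: 6/√(1 - 36x²)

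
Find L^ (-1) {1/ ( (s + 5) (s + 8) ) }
Partial fractions: 1/((s+5)(s+8))=A/(s+5)+B/(s+8)
Cover-up: A=1/(s+8)|_{s=-5}=1/3; B=1/(s+5)|_{s=-8}=-1/3
L^(-1)=(1/3)e^(-5t) - (1/3)e^(-8t)

Answer: (1/3)(e^(-5t) - e^(-8t))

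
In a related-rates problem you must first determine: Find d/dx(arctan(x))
d/dx[arctan(u)] = u'/(1 + u²), u = x, u' = 1

Answer: 1/(1 + x²)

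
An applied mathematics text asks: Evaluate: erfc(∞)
erfc(x) = 1 - erf(x); erfc(∞) = 1 - erf(∞) = 1 - 1 = 0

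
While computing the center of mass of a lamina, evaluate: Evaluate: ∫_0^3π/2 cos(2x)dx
Antiderivative: sin(2x)/2
Evaluate at bounds: [sin(2·3π/2)/2] - [sin(2·0)/2]
=((0) - (0))/2=0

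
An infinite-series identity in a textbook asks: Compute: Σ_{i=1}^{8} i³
Using formula: Σ i^3 = [n(n+1)/2]² = [8·9/2]² = 1296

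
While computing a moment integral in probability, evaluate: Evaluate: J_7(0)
J_n(0)=0 for all n > 0 (Bessel function of first kind)
J_7(0)=0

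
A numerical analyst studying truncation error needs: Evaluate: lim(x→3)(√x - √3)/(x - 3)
Multiply by conjugate (√x+√3)/(√x+√3):
=(x - 3)/((x - 3)(√x+√3))=1/(√x+√3)
As x → 3: 1/(2√3)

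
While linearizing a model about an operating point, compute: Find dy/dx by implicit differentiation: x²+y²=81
Differentiate both sides: 2x+2y·(dy/dx)=0
Solve: dy/dx=-2x/(2y)=-x/y

Answer: dy/dx=-x/y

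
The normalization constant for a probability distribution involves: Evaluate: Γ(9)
Γ(n)=(n-1)! for positive integers
Γ(9)=8!=40320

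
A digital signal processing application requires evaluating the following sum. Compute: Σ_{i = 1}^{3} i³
Using formula: Σ i^3 = [n(n+1)/2]² = [3·4/2]² = 36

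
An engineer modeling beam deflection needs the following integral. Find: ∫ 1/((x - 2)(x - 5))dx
Partial fractions: 1/((x-2)(x-5))=A/(x-2)+B/(x-5)
A=-1/3, B=1/3
∫ [-1/3· 1/(x-2)+1/3· 1/(x-5)] dx
=(1/3)[ln|x-5| - ln|x-2|]+C

Answer: (1/3)·ln|(x-5)/(x-2)|+C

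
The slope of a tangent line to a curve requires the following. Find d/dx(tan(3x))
Chain rule: d/dx[tan(u)]=sec²(u)·u' where u=3x
u'=3

Answer: 3·sec²(3x)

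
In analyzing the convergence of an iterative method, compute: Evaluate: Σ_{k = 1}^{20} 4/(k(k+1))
Partial fractions: 4/(k(k+1)) = 4/k - 4/(k+1)
Telescoping sum: 4(1-1/21) = 4·20/21

Answer: 80/21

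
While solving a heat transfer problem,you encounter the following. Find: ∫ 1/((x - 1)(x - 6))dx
Partial fractions: 1/((x-1)(x-6))=A/(x-1) + B/(x-6)
A=-1/5, B=1/5
∫ [-1/5· 1/(x-1) + 1/5· 1/(x-6)] dx
=(1/5)[ln|x-6| - ln|x-1|] + C

Answer: (1/5)·ln|(x-6)/(x-1)| + C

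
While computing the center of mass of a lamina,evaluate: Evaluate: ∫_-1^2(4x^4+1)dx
Step 1: Find antiderivative F(x) = (4/5)x^5 + x
Step 2: F(2) - F(-1) = 138/5 - (-9/5) = 147/5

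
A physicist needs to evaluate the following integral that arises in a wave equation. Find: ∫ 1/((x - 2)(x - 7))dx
Partial fractions: 1/((x-2)(x-7))=A/(x-2)+B/(x-7)
A=-1/5, B=1/5
∫ [-1/5· 1/(x-2)+1/5· 1/(x-7)] dx
=(1/5)[ln|x-7| - ln|x-2|]+C

Answer: (1/5)·ln|(x-7)/(x-2)|+C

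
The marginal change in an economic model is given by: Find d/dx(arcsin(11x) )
d/dx[arcsin(u)]=u'/√(1-u²), u=11x, u'=11

Answer: 11/√(1 - 121x²)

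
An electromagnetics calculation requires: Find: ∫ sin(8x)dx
Using substitution u=8x: ∫ sin(u) du/8=-cos(u)/8 + C

Answer: (-1/8)cos(8x) + C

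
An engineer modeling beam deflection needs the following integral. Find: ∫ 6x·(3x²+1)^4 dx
Let u = 3x² + 1, du = 6x dx
∫ u^4 du = u^5/5 + C

Answer: (3x² + 1)^5/5 + C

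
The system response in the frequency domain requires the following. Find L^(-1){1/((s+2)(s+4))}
Partial fractions: 1/((s + 2)(s + 4))=A/(s + 2) + B/(s + 4)
Cover-up: A=1/(s + 4)|_{s=-2}=1/2; B=1/(s + 2)|_{s=-4}=-1/2
L^(-1)=(1/2)e^(-2t) - (1/2)e^(-4t)

Answer: (1/2)(e^(-2t) - e^(-4t))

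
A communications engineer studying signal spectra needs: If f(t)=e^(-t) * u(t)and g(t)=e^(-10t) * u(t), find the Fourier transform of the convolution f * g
By the convolution theorem: F{f * g} = F(omega) * G(omega)
F(omega) = 1/(1 + j * omega), G(omega) = 1/(10 + j * omega)
F{f * g} = 1/((1 + j * omega)(10 + j * omega))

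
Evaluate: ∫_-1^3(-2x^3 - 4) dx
Step 1: Find antiderivative F(x) = (-1/2)x^4 - 4x
Step 2: F(3) - F(-1) = -105/2 - (7/2) = -56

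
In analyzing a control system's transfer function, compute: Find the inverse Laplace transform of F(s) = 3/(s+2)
L^(-1){3/(s-a)}=c·e^(at)
Here a=-2, c=3

Answer: 3e^(-2t)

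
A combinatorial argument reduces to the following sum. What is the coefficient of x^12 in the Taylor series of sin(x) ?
sin(x) has only odd powers. Coefficient of x^12=0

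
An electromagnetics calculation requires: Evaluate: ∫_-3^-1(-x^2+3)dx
Step 1: Find antiderivative F(x)=(-1/3)x^3+3x
Step 2: F(-1) - F(-3)=-8/3 - (0)=-8/3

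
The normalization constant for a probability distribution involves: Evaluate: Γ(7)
Γ(n)=(n-1)! for positive integers
Γ(7)=6!=720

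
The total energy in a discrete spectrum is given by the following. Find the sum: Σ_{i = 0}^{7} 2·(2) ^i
Geometric series: S = a(1 - r^n)/(1 - r)
a = 2, r = 2, n = 8
S = 2(1 - 256)/-1 = 510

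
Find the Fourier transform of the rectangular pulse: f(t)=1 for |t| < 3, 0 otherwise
F(omega)=integral from -3 to 3 of e^(-j * omega * t) dt
=2 * sin(3 * omega)/omega=6 * sinc(3 * omega/pi)

Answer: 2 * sin(3 * omega)/omega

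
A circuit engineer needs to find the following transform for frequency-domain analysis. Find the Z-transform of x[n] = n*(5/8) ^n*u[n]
Using the property Z{n*a^n*u[n]} = az/(z-a)^2
With a = 5/8: X(z) = (5/8)z/(z - 5/8)^2, |z| > 5/8

Answer: (5/8)z/(z - 5/8)^2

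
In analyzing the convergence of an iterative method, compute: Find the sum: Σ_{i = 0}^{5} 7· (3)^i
Geometric series: S=a(1 - r^n)/(1 - r)
a=7, r=3, n=6
S=7(1 - 729)/-2=2548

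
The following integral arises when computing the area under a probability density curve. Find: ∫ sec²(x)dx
Since d/dx[tan(x)] = sec²(x), integral = tan(x) + C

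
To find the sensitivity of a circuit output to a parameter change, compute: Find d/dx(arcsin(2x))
d/dx[arcsin(u)]=u'/√(1-u²), u=2x, u'=2

Answer: 2/√(1 - 4x²)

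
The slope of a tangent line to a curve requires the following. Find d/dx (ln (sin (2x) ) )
Chain rule: d/dx[ln(u)] = u'/u where u = sin(2x)
u' = 2cos(2x)

Answer: (2cos(2x))/(sin(2x))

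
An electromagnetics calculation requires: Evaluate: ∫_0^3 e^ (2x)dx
Antiderivative: (1/2)e^(2x)
Evaluate: (1/2)(e^6-1)

Answer: (e^6-1)/2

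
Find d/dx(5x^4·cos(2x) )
Product rule: (fg)'=f'g + fg'
f=5x^4, f'=20x^3
g=cos(2x), g'=-2·sin(2x)

Answer: 20x^3·cos(2x) - 10x^4·sin(2x)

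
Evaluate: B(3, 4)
B(x,y) = Γ(x)Γ(y)/Γ(x + y) = (x-1)!(y-1)!/(x + y-1)!
B(3,4) = 2!·3!/6! = 1/60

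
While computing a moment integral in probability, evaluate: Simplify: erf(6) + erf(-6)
erf is odd: erf(-6)=-erf(6)
erf(6) + erf(-6)=erf(6) - erf(6)=0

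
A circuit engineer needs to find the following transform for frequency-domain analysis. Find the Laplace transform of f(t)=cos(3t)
L{cos(wt)} = s/(s²+w²)
L{cos(3t)} = s/(s²+9)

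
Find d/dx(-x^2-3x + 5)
Power rule: d/dx(ax^n)=n·a·x^(n-1)
Term by term: -2·x - 3

Answer: -2x - 3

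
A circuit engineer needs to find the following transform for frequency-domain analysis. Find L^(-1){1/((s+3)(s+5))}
Partial fractions: 1/((s+3)(s+5)) = A/(s+3)+B/(s+5)
Cover-up: A = 1/(s+5)|_{s = -3} = 1/2; B = 1/(s+3)|_{s = -5} = -1/2
L^(-1) = (1/2)e^(-3t) - (1/2)e^(-5t)

Answer: (1/2)(e^(-3t) - e^(-5t))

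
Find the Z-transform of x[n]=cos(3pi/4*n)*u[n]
Z{cos(w0 * n) * u[n]} = z(z - cos(w0))/(z^2-2z * cos(w0)+1)
With w0 = 3pi/4: X(z) = z(z - cos(3pi/4))/(z^2-2z * cos(3pi/4)+1)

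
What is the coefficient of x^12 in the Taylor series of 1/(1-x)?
1/(1-x) = Σ x^n for |x|<1
All coefficients are 1

Answer: 1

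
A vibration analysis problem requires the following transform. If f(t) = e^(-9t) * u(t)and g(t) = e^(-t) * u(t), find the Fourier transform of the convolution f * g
By the convolution theorem: F{f * g} = F(omega) * G(omega)
F(omega) = 1/(9 + j * omega), G(omega) = 1/(1 + j * omega)
F{f * g} = 1/((9 + j * omega)(1 + j * omega))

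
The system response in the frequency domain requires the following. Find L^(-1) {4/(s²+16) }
L^(-1){w/(s² + w²)}=sin(wt)
Here w=4

Answer: sin(4t)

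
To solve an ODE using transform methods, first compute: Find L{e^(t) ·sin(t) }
First shifting: L{e^(at)f(t)} = F(s-a)
L{sin(t)} = 1/(s² + 1)
Shift: 1/((s-1)² + 1)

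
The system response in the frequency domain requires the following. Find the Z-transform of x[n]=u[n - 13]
Using the time-shift property: Z{u[n-13]}=z^(-13)*z/(z-1)
=z^(-12)/(z-1)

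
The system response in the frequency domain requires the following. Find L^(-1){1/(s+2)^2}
L^(-1){1/(s-a)^n} = t^(n-1)·e^(at)/(n-1)!
Here a = -2, n = 2: t^1·e^(-2t)/1

Answer: t·e^(-2t)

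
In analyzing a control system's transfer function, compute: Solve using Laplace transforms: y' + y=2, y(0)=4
Take L of both sides: sY(s)-4+Y(s)=2/s
Y(s)(s+1)=2/s+4
Y(s)=2/(s(s+1))+4/(s+1)
Partial fractions: 2/(s(s+1))=2/s - 2/(s+1)
So Y(s)=2/s+2/(s+1)
Inverse transform (L^(-1){1/s}=1, L^(-1){1/(s+1)}=e^(-t)):

Answer: y(t)=2+2·e^(-t)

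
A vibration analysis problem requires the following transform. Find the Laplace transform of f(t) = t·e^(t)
L{t·e^(at)}=1/(s-a)²
L{t·e^(t)}=1/(s-1)²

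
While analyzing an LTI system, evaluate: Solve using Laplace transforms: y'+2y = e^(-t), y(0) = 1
Take L: sY - 1 + 2Y=1/(s + 1)
Y(s + 2)=1/(s + 1) + 1
Y=1/((s + 1)(s + 2)) + 1/(s + 2)
Partial fractions: 1/((s + 1)(s + 2))=1/(s + 1) - 1/(s + 2)
So Y=1/(s + 1)
Inverse Laplace transform (L^(-1){1/(s + 1)}=e^(-t), L^(-1){1/(s + 2)}=e^(-2t)):

Answer: y(t)=1·e^(-t)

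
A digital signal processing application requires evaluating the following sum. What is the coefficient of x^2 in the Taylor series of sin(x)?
sin(x) has only odd powers. Coefficient of x^2 = 0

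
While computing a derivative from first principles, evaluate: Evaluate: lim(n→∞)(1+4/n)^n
This is the definition of e^4: lim(1 + 4/n)^n=e^4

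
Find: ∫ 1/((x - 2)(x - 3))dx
Partial fractions: 1/((x-2)(x-3))=A/(x-2) + B/(x-3)
A=-1, B=1
∫ [-1· 1/(x-2) + 1· 1/(x-3)] dx
=(1)[ln|x-3| - ln|x-2|] + C

Answer: ln|(x-3)/(x-2)| + C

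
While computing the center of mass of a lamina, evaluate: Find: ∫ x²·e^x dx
Integration by parts twice:
First: u = x², dv = e^x dx => x²e^x - 2∫ xe^x dx
Second: u = x, dv = e^x dx => xe^x - e^x
Combining: x²e^x - 2xe^x + 2e^x + C

Answer: e^x(x² - 2x + 2) + C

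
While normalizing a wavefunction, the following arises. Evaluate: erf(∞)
erf(∞)=1 (the error function converges to 1)

Answer: 1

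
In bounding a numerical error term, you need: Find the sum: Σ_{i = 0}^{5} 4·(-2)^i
Geometric series: S=a(1 - r^n)/(1 - r)
a=4, r=-2, n=6
S=4(1 - 64)/3=-84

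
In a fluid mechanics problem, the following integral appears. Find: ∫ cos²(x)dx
Using identity cos²(u) = (1 + cos(2u))/2:
∫ (1 + cos(2x))/2 dx = x/2 + sin(2x)/4 + C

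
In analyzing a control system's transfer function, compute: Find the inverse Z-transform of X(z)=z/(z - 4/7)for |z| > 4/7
Standard pair: z/(z-a) <-> a^n*u[n] for causal signals
With a=4/7: x[n]=(4/7)^n*u[n]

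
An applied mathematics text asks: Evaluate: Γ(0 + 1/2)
Γ(1/2) = √π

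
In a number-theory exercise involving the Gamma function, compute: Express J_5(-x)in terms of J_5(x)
For integer n: J_n(-x)=(-1)^n J_n(x)
With n=5: J_5(-x)=(-1)^5 J_5(x)=-J_5(x)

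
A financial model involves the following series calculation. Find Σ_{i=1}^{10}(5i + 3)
= 5·Σ i + 3·10 = 5·55 + 30 = 305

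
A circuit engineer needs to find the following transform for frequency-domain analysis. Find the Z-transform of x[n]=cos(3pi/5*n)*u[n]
Z{cos(w0*n)*u[n]}=z(z - cos(w0))/(z^2 - 2z*cos(w0) + 1)
With w0=3pi/5: X(z)=z(z - cos(3pi/5))/(z^2 - 2z*cos(3pi/5) + 1)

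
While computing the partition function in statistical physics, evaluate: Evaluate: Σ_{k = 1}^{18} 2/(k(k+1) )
Partial fractions: 2/(k(k + 1)) = 2/k - 2/(k + 1)
Telescoping sum: 2(1 - 1/19) = 2·18/19

Answer: 36/19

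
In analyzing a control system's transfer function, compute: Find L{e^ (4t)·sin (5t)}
First shifting: L{e^(at)f(t)}=F(s-a)
L{sin(5t)}=5/(s²+25)
Shift: 5/((s-4)²+25)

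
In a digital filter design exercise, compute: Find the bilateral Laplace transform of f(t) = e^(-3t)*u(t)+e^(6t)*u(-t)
For e^(-3t) * u(t): L = 1/(s + 3), Re(s) > -3
For e^(6t) * u(-t): L = -1/(s-6), Re(s) < 6
Combined: F(s) = 1/(s + 3) - 1/(s-6), -3 < Re(s) < 6

Answer: 1/(s + 3) - 1/(s-6), ROC: -3 < Re(s) < 6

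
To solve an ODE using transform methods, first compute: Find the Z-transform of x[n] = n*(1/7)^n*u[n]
Using the property Z{n * a^n * u[n]}=az/(z-a)^2
With a=1/7: X(z)=(1/7)z/(z - 1/7)^2, |z| > 1/7

Answer: (1/7)z/(z - 1/7)^2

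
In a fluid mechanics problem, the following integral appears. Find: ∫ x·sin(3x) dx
By parts: u = x, dv = sin(3x) dx
du = dx, v = -cos(3x)/3
= -x·cos(3x)/3+sin(3x)/3²+C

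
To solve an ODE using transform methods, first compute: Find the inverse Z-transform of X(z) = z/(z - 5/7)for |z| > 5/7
Standard pair: z/(z-a) <-> a^n*u[n] for causal signals
With a = 5/7: x[n] = (5/7)^n*u[n]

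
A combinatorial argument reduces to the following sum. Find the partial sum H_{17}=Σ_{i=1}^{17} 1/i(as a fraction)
H_17 = 1+1/2+1/3+...+1/17
= 42142223/12252240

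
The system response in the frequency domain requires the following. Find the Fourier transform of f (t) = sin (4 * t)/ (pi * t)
sin(W * t)/(pi * t)=(W/pi) * sinc(W * t/pi) is the impulse response of the ideal low-pass filter with cutoff W (here W=4).
Its Fourier transform is a rectangular function:
F(omega)=1 for |omega| < 4, 0 otherwise

Answer: rect(omega/8) [i.e., 1 for |omega| < 4, 0 otherwise]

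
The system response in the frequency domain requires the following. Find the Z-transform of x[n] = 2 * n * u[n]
Z{n * u[n]} = z/(z-1)^2
By linearity: Z{2 * n * u[n]} = 2z/(z-1)^2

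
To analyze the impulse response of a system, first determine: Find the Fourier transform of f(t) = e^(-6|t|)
Using the standard pair: F{e^(-a|t|)}=2a/(a^2 + omega^2)
With a=6: F(omega)=12/(36 + omega^2)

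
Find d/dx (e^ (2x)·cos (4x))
Product rule: (fg)' = f'g + fg'
f = e^(2x), f' = 2·e^(2x)
g = cos(4x), g' = -4·sin(4x)

Answer: 2·e^(2x)·cos(4x) - 4·e^(2x)·sin(4x)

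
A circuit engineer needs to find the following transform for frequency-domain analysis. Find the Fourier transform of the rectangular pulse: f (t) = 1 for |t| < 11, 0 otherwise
F(omega) = integral from -11 to 11 of e^(-j*omega*t) dt
= 2*sin(11*omega)/omega = 22*sinc(11*omega/pi)

Answer: 2*sin(11*omega)/omega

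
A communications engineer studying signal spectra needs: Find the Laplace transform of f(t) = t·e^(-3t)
L{t·e^(at)} = 1/(s-a)²
L{t·e^(-3t)} = 1/(s+3)²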